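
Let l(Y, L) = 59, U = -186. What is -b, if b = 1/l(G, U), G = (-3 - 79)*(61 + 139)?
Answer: -1/59 ≈ -0.016949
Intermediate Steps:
G = -16400 (G = -82*200 = -16400)
b = 1/59 ≈ 0.016949
-b = -1*1/59 = -1/59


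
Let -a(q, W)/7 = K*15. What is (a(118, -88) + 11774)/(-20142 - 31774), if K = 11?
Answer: -10619/51916 ≈ -0.20454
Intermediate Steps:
a(q, W) = -1155 (a(q, W) = -77*15 = -7*165 = -1155)
(a(118, -88) + 11774)/(-20142 - 31774) = (-1155 + 11774)/(-20142 - 31774) = 10619/(-51916) = 10619*(-1/51916) = -10619/51916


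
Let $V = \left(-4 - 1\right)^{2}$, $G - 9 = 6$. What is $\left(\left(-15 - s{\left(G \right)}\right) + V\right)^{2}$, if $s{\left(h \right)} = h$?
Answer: $25$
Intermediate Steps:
$G = 15$ ($G = 9 + 6 = 15$)
$V = 25$ ($V = \left(-5\right)^{2} = 25$)
$\left(\left(-15 - s{\left(G \right)}\right) + V\right)^{2} = \left(\left(-15 - 15\right) + 25\right)^{2} = \left(-30 + 25\right)^{2} = \left(-5\right)^{2} = 25$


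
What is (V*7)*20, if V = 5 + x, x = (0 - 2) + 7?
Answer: 1400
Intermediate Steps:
x = 5 (x = -2 + 7 = 5)
V = 10 (V = 5 + 5 = 10)
(V*7)*20 = (10*7)*20 = 70*20 = 1400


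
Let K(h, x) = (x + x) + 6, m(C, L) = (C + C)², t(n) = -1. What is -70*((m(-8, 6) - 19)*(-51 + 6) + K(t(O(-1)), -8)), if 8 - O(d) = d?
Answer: 747250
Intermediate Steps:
O(d) = 8 - d
m(C, L) = 4*C² (m(C, L) = (2*C)² = 4*C²)
K(h, x) = 6 + 2*x (K(h, x) = 2*x + 6 = 6 + 2*x)
-70*((m(-8, 6) - 19)*(-51 + 6) + K(t(O(-1)), -8)) = -70*((4*(-8)² - 19)*(-51 + 6) + (6 + 2*(-8))) = -70*((4*64 - 19)*(-45) + (6 - 16)) = -70*((256 - 19)*(-45) - 10) = -70*(237*(-45) - 10) = -70*(-10665 - 10) = -70*(-10675) = 747250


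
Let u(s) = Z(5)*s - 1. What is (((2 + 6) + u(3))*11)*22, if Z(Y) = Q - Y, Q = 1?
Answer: -1210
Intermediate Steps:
Z(Y) = 1 - Y
u(s) = -1 - 4*s (u(s) = (1 - 1*5)*s - 1 = (1 - 5)*s - 1 = -4*s - 1 = -1 - 4*s)
(((2 + 6) + u(3))*11)*22 = (((2 + 6) + (-1 - 4*3))*11)*22 = ((8 + (-1 - 12))*11)*22 = ((8 - 13)*11)*22 = -5*11*22 = -55*22 = -1210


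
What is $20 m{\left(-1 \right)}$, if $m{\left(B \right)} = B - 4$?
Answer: $-100$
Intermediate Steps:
$m{\left(B \right)} = -4 + B$ ($m{\left(B \right)} = B - 4 = -4 + B$)
$20 m{\left(-1 \right)} = 20 \left(-4 - 1\right) = 20 \left(-5\right) = -100$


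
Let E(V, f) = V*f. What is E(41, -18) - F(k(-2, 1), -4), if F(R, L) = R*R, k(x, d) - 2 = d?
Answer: -747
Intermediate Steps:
k(x, d) = 2 + d
F(R, L) = R**2
E(41, -18) - F(k(-2, 1), -4) = 41*(-18) - (2 + 1)**2 = -738 - 1*3**2 = -738 - 1*9 = -738 - 9 = -747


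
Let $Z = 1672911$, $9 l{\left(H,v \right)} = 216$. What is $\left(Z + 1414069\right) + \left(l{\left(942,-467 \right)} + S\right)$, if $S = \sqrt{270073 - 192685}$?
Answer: $3087004 + 2 \sqrt{19347} \approx 3.0873 \cdot 10^{6}$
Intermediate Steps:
$l{\left(H,v \right)} = 24$ ($l{\left(H,v \right)} = \frac{1}{9} \cdot 216 = 24$)
$S = 2 \sqrt{19347}$ ($S = \sqrt{77388} = 2 \sqrt{19347} \approx 278.19$)
$\left(Z + 1414069\right) + \left(l{\left(942,-467 \right)} + S\right) = \left(1672911 + 1414069\right) + \left(24 + 2 \sqrt{19347}\right) = 3086980 + \left(24 + 2 \sqrt{19347}\right) = 3087004 + 2 \sqrt{19347}$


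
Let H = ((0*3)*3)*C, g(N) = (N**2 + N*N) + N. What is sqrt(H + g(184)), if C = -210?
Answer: 6*sqrt(1886) ≈ 260.57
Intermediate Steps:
g(N) = N + 2*N**2 (g(N) = (N**2 + N**2) + N = 2*N**2 + N = N + 2*N**2)
H = 0 (H = ((0*3)*3)*(-210) = (0*3)*(-210) = 0*(-210) = 0)
sqrt(H + g(184)) = sqrt(0 + 184*(1 + 2*184)) = sqrt(0 + 184*(1 + 368)) = sqrt(0 + 184*369) = sqrt(0 + 67896) = sqrt(67896) = 6*sqrt(1886)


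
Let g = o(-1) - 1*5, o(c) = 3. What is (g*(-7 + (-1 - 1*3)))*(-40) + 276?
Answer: -604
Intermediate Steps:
g = -2 (g = 3 - 1*5 = 3 - 5 = -2)
(g*(-7 + (-1 - 1*3)))*(-40) + 276 = -2*(-7 + (-1 - 1*3))*(-40) + 276 = -2*(-7 + (-1 - 3))*(-40) + 276 = -2*(-7 - 4)*(-40) + 276 = -2*(-11)*(-40) + 276 = 22*(-40) + 276 = -880 + 276 = -604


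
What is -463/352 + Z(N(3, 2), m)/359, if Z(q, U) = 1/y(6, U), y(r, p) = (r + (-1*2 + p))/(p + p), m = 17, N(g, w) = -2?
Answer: -3478589/2653728 ≈ -1.3108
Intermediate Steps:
y(r, p) = (-2 + p + r)/(2*p) (y(r, p) = (r + (-2 + p))/((2*p)) = (-2 + p + r)*(1/(2*p)) = (-2 + p + r)/(2*p))
Z(q, U) = 2*U/(4 + U) (Z(q, U) = 1/((-2 + U + 6)/(2*U)) = 1/((4 + U)/(2*U)) = 2*U/(4 + U))
-463/352 + Z(N(3, 2), m)/359 = -463/352 + (2*17/(4 + 17))/359 = -463*1/352 + (2*17/21)*(1/359) = -463/352 + (2*17*(1/21))*(1/359) = -463/352 + (34/21)*(1/359) = -463/352 + 34/7539 = -3478589/2653728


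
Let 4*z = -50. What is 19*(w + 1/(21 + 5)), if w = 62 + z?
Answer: 12236/13 ≈ 941.23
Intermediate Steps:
z = -25/2 (z = (¼)*(-50) = -25/2 ≈ -12.500)
w = 99/2 (w = 62 - 25/2 = 99/2 ≈ 49.500)
19*(w + 1/(21 + 5)) = 19*(99/2 + 1/(21 + 5)) = 19*(99/2 + 1/26) = 19*(644/13) = 12236/13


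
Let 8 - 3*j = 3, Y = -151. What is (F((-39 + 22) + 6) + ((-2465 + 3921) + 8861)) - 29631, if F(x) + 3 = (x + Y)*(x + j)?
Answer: -17805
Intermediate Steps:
j = 5/3 (j = 8/3 - ⅓*3 = 8/3 - 1 = 5/3 ≈ 1.6667)
F(x) = -3 + (-151 + x)*(5/3 + x) (F(x) = -3 + (x - 151)*(x + 5/3) = -3 + (-151 + x)*(5/3 + x))
(F((-39 + 22) + 6) + ((-2465 + 3921) + 8861)) - 29631 = ((-764/3 + ((-39 + 22) + 6)² - 448*((-39 + 22) + 6)/3) + ((-2465 + 3921) + 8861)) - 29631 = ((-764/3 + (-17 + 6)² - 448*(-17 + 6)/3) + (1456 + 8861)) - 29631 = ((-764/3 + (-11)² - 448/3*(-11)) + 10317) - 29631 = ((-764/3 + 121 + 4928/3) + 10317) - 29631 = (1509 + 10317) - 29631 = 11826 - 29631 = -17805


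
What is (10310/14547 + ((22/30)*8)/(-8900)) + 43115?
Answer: 6977646785197/161835375 ≈ 43116.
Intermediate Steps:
(10310/14547 + ((22/30)*8)/(-8900)) + 43115 = (10310*(1/14547) + (((1/30)*22)*8)*(-1/8900)) + 43115 = (10310/14547 + ((11/15)*8)*(-1/8900)) + 43115 = (10310/14547 + (88/15)*(-1/8900)) + 43115 = (10310/14547 - 22/33375) + 43115 = 114592072/161835375 + 43115 = 6977646785197/161835375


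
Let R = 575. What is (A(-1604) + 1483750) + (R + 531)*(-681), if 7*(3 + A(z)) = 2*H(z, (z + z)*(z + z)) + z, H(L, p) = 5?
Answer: 5112333/7 ≈ 7.3033e+5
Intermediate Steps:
A(z) = -11/7 + z/7 (A(z) = -3 + (2*5 + z)/7 = -3 + (10 + z)/7 = -3 + (10/7 + z/7) = -11/7 + z/7)
(A(-1604) + 1483750) + (R + 531)*(-681) = ((-11/7 + (⅐)*(-1604)) + 1483750) + (575 + 531)*(-681) = ((-11/7 - 1604/7) + 1483750) + 1106*(-681) = (-1615/7 + 1483750) - 753186 = 10384635/7 - 753186 = 5112333/7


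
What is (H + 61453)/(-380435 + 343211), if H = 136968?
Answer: -198421/37224 ≈ -5.3305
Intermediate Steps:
(H + 61453)/(-380435 + 343211) = (136968 + 61453)/(-380435 + 343211) = 198421/(-37224) = 198421*(-1/37224) = -198421/37224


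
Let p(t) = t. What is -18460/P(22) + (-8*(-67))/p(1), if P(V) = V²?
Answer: 60241/121 ≈ 497.86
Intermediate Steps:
-18460/P(22) + (-8*(-67))/p(1) = -18460/(22²) - 8*(-67)/1 = -18460/484 + 536*1 = -18460*1/484 + 536 = -4615/121 + 536 = 60241/121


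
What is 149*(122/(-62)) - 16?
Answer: -9585/31 ≈ -309.19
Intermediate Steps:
149*(122/(-62)) - 16 = 149*(122*(-1/62)) - 16 = 149*(-61/31) - 16 = -9089/31 - 16 = -9585/31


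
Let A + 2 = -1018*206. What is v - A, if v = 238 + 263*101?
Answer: 236511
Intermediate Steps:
A = -209710 (A = -2 - 1018*206 = -2 - 209708 = -209710)
v = 26801 (v = 238 + 26563 = 26801)
v - A = 26801 - 1*(-209710) = 26801 + 209710 = 236511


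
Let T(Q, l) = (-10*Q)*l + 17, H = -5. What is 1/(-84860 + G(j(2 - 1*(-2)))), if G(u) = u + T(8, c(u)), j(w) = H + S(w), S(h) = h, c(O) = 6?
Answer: -1/85324 ≈ -1.1720e-5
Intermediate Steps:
T(Q, l) = 17 - 10*Q*l (T(Q, l) = -10*Q*l + 17 = 17 - 10*Q*l)
j(w) = -5 + w
G(u) = -463 + u (G(u) = u + (17 - 10*8*6) = u + (17 - 480) = u - 463 = -463 + u)
1/(-84860 + G(j(2 - 1*(-2)))) = 1/(-84860 + (-463 + (-5 + (2 - 1*(-2))))) = 1/(-84860 + (-463 + (-5 + (2 + 2)))) = 1/(-84860 + (-463 + (-5 + 4))) = 1/(-84860 + (-463 - 1)) = 1/(-84860 - 464) = 1/(-85324) = -1/85324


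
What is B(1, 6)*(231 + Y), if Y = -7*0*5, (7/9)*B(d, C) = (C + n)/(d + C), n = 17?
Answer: 6831/7 ≈ 975.86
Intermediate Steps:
B(d, C) = 9*(17 + C)/(7*(C + d)) (B(d, C) = 9*((C + 17)/(d + C))/7 = 9*((17 + C)/(C + d))/7 = 9*(17 + C)/(7*(C + d)))
Y = 0 (Y = 0*5 = 0)
B(1, 6)*(231 + Y) = (9*(17 + 6)/(7*(6 + 1)))*(231 + 0) = ((9/7)*23/7)*231 = ((9/7)*(⅐)*23)*231 = (207/49)*231 = 6831/7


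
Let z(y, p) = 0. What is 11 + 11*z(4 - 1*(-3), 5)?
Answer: 11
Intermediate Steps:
11 + 11*z(4 - 1*(-3), 5) = 11 + 11*0 = 11 + 0 = 11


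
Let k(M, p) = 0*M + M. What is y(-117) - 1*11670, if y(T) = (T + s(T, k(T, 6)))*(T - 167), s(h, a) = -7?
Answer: 23546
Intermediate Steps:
k(M, p) = M (k(M, p) = 0 + M = M)
y(T) = (-167 + T)*(-7 + T) (y(T) = (T - 7)*(T - 167) = (-7 + T)*(-167 + T) = (-167 + T)*(-7 + T))
y(-117) - 1*11670 = (1169 + (-117)² - 174*(-117)) - 1*11670 = (1169 + 13689 + 20358) - 11670 = 35216 - 11670 = 23546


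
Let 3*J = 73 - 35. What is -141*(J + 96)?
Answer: -15322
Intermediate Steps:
J = 38/3 (J = (73 - 35)/3 = (⅓)*38 = 38/3 ≈ 12.667)
-141*(J + 96) = -141*(38/3 + 96) = -141*326/3 = -15322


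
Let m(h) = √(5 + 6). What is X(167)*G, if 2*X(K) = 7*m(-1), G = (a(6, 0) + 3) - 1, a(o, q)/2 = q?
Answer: 7*√11 ≈ 23.216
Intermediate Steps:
a(o, q) = 2*q
G = 2 (G = (2*0 + 3) - 1 = (0 + 3) - 1 = 3 - 1 = 2)
m(h) = √11
X(K) = 7*√11/2 (X(K) = (7*√11)/2 = 7*√11/2)
X(167)*G = (7*√11/2)*2 = 7*√11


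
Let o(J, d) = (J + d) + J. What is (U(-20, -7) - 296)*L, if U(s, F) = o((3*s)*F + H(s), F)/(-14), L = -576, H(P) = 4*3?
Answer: 1440288/7 ≈ 2.0576e+5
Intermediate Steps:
H(P) = 12
o(J, d) = d + 2*J
U(s, F) = -12/7 - F/14 - 3*F*s/7 (U(s, F) = (F + 2*((3*s)*F + 12))/(-14) = (F + 2*(3*F*s + 12))*(-1/14) = (F + 2*(12 + 3*F*s))*(-1/14) = (F + (24 + 6*F*s))*(-1/14) = (24 + F + 6*F*s)*(-1/14) = -12/7 - F/14 - 3*F*s/7)
(U(-20, -7) - 296)*L = ((-12/7 - 1/14*(-7) - 3/7*(-7)*(-20)) - 296)*(-576) = ((-12/7 + ½ - 60) - 296)*(-576) = (-857/14 - 296)*(-576) = -5001/14*(-576) = 1440288/7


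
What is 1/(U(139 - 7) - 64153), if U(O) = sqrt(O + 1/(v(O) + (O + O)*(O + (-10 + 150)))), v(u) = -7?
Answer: -4606249553/295504718095876 - sqrt(680510707133)/295504718095876 ≈ -1.5591e-5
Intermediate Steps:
U(O) = sqrt(O + 1/(-7 + 2*O*(140 + O))) (U(O) = sqrt(O + 1/(-7 + (O + O)*(O + (-10 + 150)))) = sqrt(O + 1/(-7 + (2*O)*(O + 140))) = sqrt(O + 1/(-7 + (2*O)*(140 + O))) = sqrt(O + 1/(-7 + 2*O*(140 + O))))
1/(U(139 - 7) - 64153) = 1/(sqrt((1 + (139 - 7)*(-7 + 2*(139 - 7)**2 + 280*(139 - 7)))/(-7 + 2*(139 - 7)**2 + 280*(139 - 7))) - 64153) = 1/(sqrt((1 + 132*(-7 + 2*132**2 + 280*132))/(-7 + 2*132**2 + 280*132)) - 64153) = 1/(sqrt((1 + 132*(-7 + 2*17424 + 36960))/(-7 + 2*17424 + 36960)) - 64153) = 1/(sqrt((1 + 132*(-7 + 34848 + 36960))/(-7 + 34848 + 36960)) - 64153) = 1/(sqrt((1 + 132*71801)/71801) - 64153) = 1/(sqrt((1 + 9477732)/71801) - 64153) = 1/(sqrt((1/71801)*9477733) - 64153) = 1/(sqrt(9477733/71801) - 64153) = 1/(sqrt(680510707133)/71801 - 64153) = 1/(-64153 + sqrt(680510707133)/71801)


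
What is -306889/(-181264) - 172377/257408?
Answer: 2984371199/2916175232 ≈ 1.0234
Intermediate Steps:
-306889/(-181264) - 172377/257408 = -306889*(-1/181264) - 172377*1/257408 = 306889/181264 - 172377/257408 = 2984371199/2916175232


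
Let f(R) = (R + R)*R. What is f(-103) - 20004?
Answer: 1214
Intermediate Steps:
f(R) = 2*R² (f(R) = (2*R)*R = 2*R²)
f(-103) - 20004 = 2*(-103)² - 20004 = 2*10609 - 20004 = 21218 - 20004 = 1214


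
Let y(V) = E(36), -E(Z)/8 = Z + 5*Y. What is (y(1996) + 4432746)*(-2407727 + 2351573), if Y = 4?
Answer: -248891261892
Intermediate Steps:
E(Z) = -160 - 8*Z (E(Z) = -8*(Z + 5*4) = -8*(Z + 20) = -8*(20 + Z) = -160 - 8*Z)
y(V) = -448 (y(V) = -160 - 8*36 = -160 - 288 = -448)
(y(1996) + 4432746)*(-2407727 + 2351573) = (-448 + 4432746)*(-2407727 + 2351573) = 4432298*(-56154) = -248891261892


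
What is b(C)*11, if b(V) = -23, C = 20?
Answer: -253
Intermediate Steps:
b(C)*11 = -23*11 = -253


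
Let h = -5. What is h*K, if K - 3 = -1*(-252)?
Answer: -1275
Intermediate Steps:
K = 255 (K = 3 - 1*(-252) = 3 + 252 = 255)
h*K = -5*255 = -1275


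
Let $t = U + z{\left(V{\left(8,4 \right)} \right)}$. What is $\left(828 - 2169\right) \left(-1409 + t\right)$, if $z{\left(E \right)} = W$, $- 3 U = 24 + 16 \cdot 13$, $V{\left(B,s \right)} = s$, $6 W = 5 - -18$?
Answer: $\frac{3976065}{2} \approx 1.988 \cdot 10^{6}$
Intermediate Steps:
$W = \frac{23}{6}$ ($W = \frac{5 - -18}{6} = \frac{5 + 18}{6} = \frac{1}{6} \cdot 23 = \frac{23}{6} \approx 3.8333$)
$U = - \frac{232}{3}$ ($U = - \frac{24 + 16 \cdot 13}{3} = - \frac{24 + 208}{3} = \left(- \frac{1}{3}\right) 232 = - \frac{232}{3} \approx -77.333$)
$z{\left(E \right)} = \frac{23}{6}$
$t = - \frac{147}{2}$ ($t = - \frac{232}{3} + \frac{23}{6} = - \frac{147}{2} \approx -73.5$)
$\left(828 - 2169\right) \left(-1409 + t\right) = \left(828 - 2169\right) \left(-1409 - \frac{147}{2}\right) = \left(-1341\right) \left(- \frac{2965}{2}\right) = \frac{3976065}{2}$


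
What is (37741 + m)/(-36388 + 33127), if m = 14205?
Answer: -51946/3261 ≈ -15.929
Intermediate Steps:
(37741 + m)/(-36388 + 33127) = (37741 + 14205)/(-36388 + 33127) = 51946/(-3261) = 51946*(-1/3261) = -51946/3261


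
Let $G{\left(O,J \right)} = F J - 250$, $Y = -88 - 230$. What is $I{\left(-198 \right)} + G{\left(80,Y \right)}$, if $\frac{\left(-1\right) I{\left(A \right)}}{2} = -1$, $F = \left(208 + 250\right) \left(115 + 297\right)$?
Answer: $-60005576$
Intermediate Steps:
$F = 188696$ ($F = 458 \cdot 412 = 188696$)
$I{\left(A \right)} = 2$ ($I{\left(A \right)} = \left(-2\right) \left(-1\right) = 2$)
$Y = -318$
$G{\left(O,J \right)} = -250 + 188696 J$ ($G{\left(O,J \right)} = 188696 J - 250 = -250 + 188696 J$)
$I{\left(-198 \right)} + G{\left(80,Y \right)} = 2 + \left(-250 + 188696 \left(-318\right)\right) = 2 - 60005578 = -60005576$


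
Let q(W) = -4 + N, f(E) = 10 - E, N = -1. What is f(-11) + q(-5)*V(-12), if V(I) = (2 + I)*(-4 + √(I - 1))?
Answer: -179 + 50*I*√13 ≈ -179.0 + 180.28*I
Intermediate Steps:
q(W) = -5 (q(W) = -4 - 1 = -5)
V(I) = (-4 + √(-1 + I))*(2 + I) (V(I) = (2 + I)*(-4 + √(-1 + I)) = (-4 + √(-1 + I))*(2 + I))
f(-11) + q(-5)*V(-12) = (10 - 1*(-11)) - 5*(-8 - 4*(-12) + 2*√(-1 - 12) - 12*√(-1 - 12)) = (10 + 11) - 5*(-8 + 48 + 2*√(-13) - 12*I*√13) = 21 - 5*(-8 + 48 + 2*(I*√13) - 12*I*√13) = 21 - 5*(-8 + 48 + 2*I*√13 - 12*I*√13) = 21 - 5*(40 - 10*I*√13) = 21 + (-200 + 50*I*√13) = -179 + 50*I*√13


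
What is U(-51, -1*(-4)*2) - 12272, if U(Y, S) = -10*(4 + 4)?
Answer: -12352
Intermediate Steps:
U(Y, S) = -80 (U(Y, S) = -10*8 = -80)
U(-51, -1*(-4)*2) - 12272 = -80 - 12272 = -12352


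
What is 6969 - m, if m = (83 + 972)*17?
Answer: -10966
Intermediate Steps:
m = 17935 (m = 1055*17 = 17935)
6969 - m = 6969 - 1*17935 = 6969 - 17935 = -10966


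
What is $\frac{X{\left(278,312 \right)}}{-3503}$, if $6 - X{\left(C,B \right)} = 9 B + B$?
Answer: $\frac{3114}{3503} \approx 0.88895$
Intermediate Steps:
$X{\left(C,B \right)} = 6 - 10 B$ ($X{\left(C,B \right)} = 6 - \left(9 B + B\right) = 6 - 10 B$)
$\frac{X{\left(278,312 \right)}}{-3503} = \frac{6 - 3120}{-3503} = \left(6 - 3120\right) \left(- \frac{1}{3503}\right) = \left(-3114\right) \left(- \frac{1}{3503}\right) = \frac{3114}{3503}$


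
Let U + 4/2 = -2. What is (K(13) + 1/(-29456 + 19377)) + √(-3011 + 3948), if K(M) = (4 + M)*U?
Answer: -685373/10079 + √937 ≈ -37.390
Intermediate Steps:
U = -4 (U = -2 - 2 = -4)
K(M) = -16 - 4*M (K(M) = (4 + M)*(-4) = -16 - 4*M)
(K(13) + 1/(-29456 + 19377)) + √(-3011 + 3948) = ((-16 - 4*13) + 1/(-29456 + 19377)) + √(-3011 + 3948) = ((-16 - 52) + 1/(-10079)) + √937 = (-68 - 1/10079) + √937 = -685373/10079 + √937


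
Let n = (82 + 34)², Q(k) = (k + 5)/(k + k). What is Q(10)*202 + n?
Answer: 27215/2 ≈ 13608.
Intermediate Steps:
Q(k) = (5 + k)/(2*k) (Q(k) = (5 + k)/((2*k)) = (5 + k)*(1/(2*k)) = (5 + k)/(2*k))
n = 13456 (n = 116² = 13456)
Q(10)*202 + n = ((½)*(5 + 10)/10)*202 + 13456 = ((½)*(⅒)*15)*202 + 13456 = (¾)*202 + 13456 = 303/2 + 13456 = 27215/2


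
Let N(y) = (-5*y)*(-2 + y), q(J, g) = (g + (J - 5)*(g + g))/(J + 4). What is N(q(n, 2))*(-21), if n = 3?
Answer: 1800/7 ≈ 257.14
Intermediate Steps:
q(J, g) = (g + 2*g*(-5 + J))/(4 + J) (q(J, g) = (g + (-5 + J)*(2*g))/(4 + J) = (g + 2*g*(-5 + J))/(4 + J))
N(y) = -5*y*(-2 + y)
N(q(n, 2))*(-21) = (5*(2*(-9 + 2*3)/(4 + 3))*(2 - 2*(-9 + 2*3)/(4 + 3)))*(-21) = (5*(2*(-9 + 6)/7)*(2 - 2*(-9 + 6)/7))*(-21) = (5*(2*(⅐)*(-3))*(2 - 2*(-3)/7))*(-21) = (5*(-6/7)*(2 - 1*(-6/7)))*(-21) = (5*(-6/7)*(2 + 6/7))*(-21) = (5*(-6/7)*(20/7))*(-21) = -600/49*(-21) = 1800/7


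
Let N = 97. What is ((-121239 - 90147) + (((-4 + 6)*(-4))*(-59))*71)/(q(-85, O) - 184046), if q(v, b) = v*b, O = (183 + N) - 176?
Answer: 88937/96443 ≈ 0.92217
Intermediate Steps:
O = 104 (O = (183 + 97) - 176 = 280 - 176 = 104)
q(v, b) = b*v
((-121239 - 90147) + (((-4 + 6)*(-4))*(-59))*71)/(q(-85, O) - 184046) = ((-121239 - 90147) + (((-4 + 6)*(-4))*(-59))*71)/(104*(-85) - 184046) = (-211386 + ((2*(-4))*(-59))*71)/(-8840 - 184046) = (-211386 - 8*(-59)*71)/(-192886) = (-211386 + 472*71)*(-1/192886) = (-211386 + 33512)*(-1/192886) = -177874*(-1/192886) = 88937/96443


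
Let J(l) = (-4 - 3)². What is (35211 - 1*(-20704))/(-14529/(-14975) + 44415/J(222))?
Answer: 5861289875/95118078 ≈ 61.621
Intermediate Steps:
J(l) = 49 (J(l) = (-7)² = 49)
(35211 - 1*(-20704))/(-14529/(-14975) + 44415/J(222)) = (35211 - 1*(-20704))/(-14529/(-14975) + 44415/49) = (35211 + 20704)/(-14529*(-1/14975) + 44415*(1/49)) = 55915/(14529/14975 + 6345/7) = 55915/(95118078/104825) = 55915*(104825/95118078) = 5861289875/95118078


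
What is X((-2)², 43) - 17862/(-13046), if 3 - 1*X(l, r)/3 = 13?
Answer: -186759/6523 ≈ -28.631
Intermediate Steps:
X(l, r) = -30 (X(l, r) = 9 - 3*13 = 9 - 39 = -30)
X((-2)², 43) - 17862/(-13046) = -30 - 17862/(-13046) = -30 - 17862*(-1)/13046 = -30 - 1*(-8931/6523) = -30 + 8931/6523 = -186759/6523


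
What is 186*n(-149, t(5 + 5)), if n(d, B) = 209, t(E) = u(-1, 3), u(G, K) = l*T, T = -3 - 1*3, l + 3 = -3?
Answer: 38874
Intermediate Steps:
l = -6 (l = -3 - 3 = -6)
T = -6 (T = -3 - 3 = -6)
u(G, K) = 36 (u(G, K) = -6*(-6) = 36)
t(E) = 36
186*n(-149, t(5 + 5)) = 186*209 = 38874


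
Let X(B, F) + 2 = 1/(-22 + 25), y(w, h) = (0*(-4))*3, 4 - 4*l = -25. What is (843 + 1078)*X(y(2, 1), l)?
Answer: -9605/3 ≈ -3201.7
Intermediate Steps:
l = 29/4 (l = 1 - ¼*(-25) = 1 + 25/4 = 29/4 ≈ 7.2500)
y(w, h) = 0 (y(w, h) = 0*3 = 0)
X(B, F) = -5/3 (X(B, F) = -2 + 1/(-22 + 25) = -2 + 1/3 = -2 + ⅓ = -5/3)
(843 + 1078)*X(y(2, 1), l) = (843 + 1078)*(-5/3) = 1921*(-5/3) = -9605/3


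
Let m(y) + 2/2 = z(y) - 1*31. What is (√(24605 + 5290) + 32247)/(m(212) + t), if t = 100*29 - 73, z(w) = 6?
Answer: 32247/2801 + √29895/2801 ≈ 11.574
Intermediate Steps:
t = 2827 (t = 2900 - 73 = 2827)
m(y) = -26 (m(y) = -1 + (6 - 1*31) = -1 + (6 - 31) = -1 - 25 = -26)
(√(24605 + 5290) + 32247)/(m(212) + t) = (√(24605 + 5290) + 32247)/(-26 + 2827) = (√29895 + 32247)/2801 = (32247 + √29895)*(1/2801) = 32247/2801 + √29895/2801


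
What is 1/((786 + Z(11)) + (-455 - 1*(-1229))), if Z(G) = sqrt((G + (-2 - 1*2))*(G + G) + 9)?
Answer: 1560/2433437 - sqrt(163)/2433437 ≈ 0.00063582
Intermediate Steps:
Z(G) = sqrt(9 + 2*G*(-4 + G)) (Z(G) = sqrt((G + (-2 - 2))*(2*G) + 9) = sqrt((G - 4)*(2*G) + 9) = sqrt((-4 + G)*(2*G) + 9) = sqrt(2*G*(-4 + G) + 9) = sqrt(9 + 2*G*(-4 + G)))
1/((786 + Z(11)) + (-455 - 1*(-1229))) = 1/((786 + sqrt(9 - 8*11 + 2*11**2)) + (-455 - 1*(-1229))) = 1/((786 + sqrt(9 - 88 + 2*121)) + (-455 + 1229)) = 1/((786 + sqrt(9 - 88 + 242)) + 774) = 1/((786 + sqrt(163)) + 774) = 1/(1560 + sqrt(163))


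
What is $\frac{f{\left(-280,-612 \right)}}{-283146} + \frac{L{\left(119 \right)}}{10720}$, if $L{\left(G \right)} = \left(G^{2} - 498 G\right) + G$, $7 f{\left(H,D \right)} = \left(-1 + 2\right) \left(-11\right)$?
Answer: $- \frac{22288798921}{5311818960} \approx -4.1961$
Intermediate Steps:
$f{\left(H,D \right)} = - \frac{11}{7}$ ($f{\left(H,D \right)} = \frac{\left(-1 + 2\right) \left(-11\right)}{7} = \frac{1 \left(-11\right)}{7} = \frac{1}{7} \left(-11\right) = - \frac{11}{7}$)
$L{\left(G \right)} = G^{2} - 497 G$
$\frac{f{\left(-280,-612 \right)}}{-283146} + \frac{L{\left(119 \right)}}{10720} = - \frac{11}{7 \left(-283146\right)} + \frac{119 \left(-497 + 119\right)}{10720} = \left(- \frac{11}{7}\right) \left(- \frac{1}{283146}\right) + 119 \left(-378\right) \frac{1}{10720} = \frac{11}{1982022} - \frac{22491}{5360} = - \frac{22288798921}{5311818960}$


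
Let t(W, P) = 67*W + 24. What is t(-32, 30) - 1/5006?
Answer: -10612721/5006 ≈ -2120.0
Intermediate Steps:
t(W, P) = 24 + 67*W
t(-32, 30) - 1/5006 = (24 + 67*(-32)) - 1/5006 = (24 - 2144) - 1*1/5006 = -2120 - 1/5006 = -10612721/5006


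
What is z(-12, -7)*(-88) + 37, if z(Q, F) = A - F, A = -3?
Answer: -315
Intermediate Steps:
z(Q, F) = -3 - F
z(-12, -7)*(-88) + 37 = (-3 - 1*(-7))*(-88) + 37 = (-3 + 7)*(-88) + 37 = 4*(-88) + 37 = -352 + 37 = -315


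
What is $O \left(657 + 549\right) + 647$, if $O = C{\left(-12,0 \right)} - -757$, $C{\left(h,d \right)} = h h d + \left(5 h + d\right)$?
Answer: $841229$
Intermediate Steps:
$C{\left(h,d \right)} = d + 5 h + d h^{2}$ ($C{\left(h,d \right)} = h^{2} d + \left(d + 5 h\right) = d h^{2} + \left(d + 5 h\right) = d + 5 h + d h^{2}$)
$O = 697$ ($O = \left(0 + 5 \left(-12\right) + 0 \left(-12\right)^{2}\right) - -757 = \left(0 - 60 + 0 \cdot 144\right) + 757 = \left(0 - 60 + 0\right) + 757 = -60 + 757 = 697$)
$O \left(657 + 549\right) + 647 = 697 \left(657 + 549\right) + 647 = 697 \cdot 1206 + 647 = 840582 + 647 = 841229$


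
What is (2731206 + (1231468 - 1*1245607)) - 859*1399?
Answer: 1515326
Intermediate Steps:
(2731206 + (1231468 - 1*1245607)) - 859*1399 = (2731206 + (1231468 - 1245607)) - 1201741 = (2731206 - 14139) - 1201741 = 2717067 - 1201741 = 1515326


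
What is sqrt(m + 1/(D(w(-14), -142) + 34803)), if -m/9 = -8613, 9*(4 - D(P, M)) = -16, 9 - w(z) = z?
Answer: 6*sqrt(211327990664953)/313279 ≈ 278.42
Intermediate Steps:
w(z) = 9 - z
D(P, M) = 52/9 (D(P, M) = 4 - 1/9*(-16) = 4 + 16/9 = 52/9)
m = 77517 (m = -9*(-8613) = 77517)
sqrt(m + 1/(D(w(-14), -142) + 34803)) = sqrt(77517 + 1/(52/9 + 34803)) = sqrt(77517 + 1/(313279/9)) = sqrt(77517 + 9/313279) = sqrt(24284448252/313279) = 6*sqrt(211327990664953)/313279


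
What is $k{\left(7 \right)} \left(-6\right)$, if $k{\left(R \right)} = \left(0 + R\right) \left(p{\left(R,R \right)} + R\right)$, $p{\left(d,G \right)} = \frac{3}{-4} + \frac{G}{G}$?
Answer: $- \frac{609}{2} \approx -304.5$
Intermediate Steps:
$p{\left(d,G \right)} = \frac{1}{4}$ ($p{\left(d,G \right)} = 3 \left(- \frac{1}{4}\right) + 1 = - \frac{3}{4} + 1 = \frac{1}{4}$)
$k{\left(R \right)} = R \left(\frac{1}{4} + R\right)$ ($k{\left(R \right)} = \left(0 + R\right) \left(\frac{1}{4} + R\right) = R \left(\frac{1}{4} + R\right)$)
$k{\left(7 \right)} \left(-6\right) = 7 \left(\frac{1}{4} + 7\right) \left(-6\right) = 7 \cdot \frac{29}{4} \left(-6\right) = \frac{203}{4} \left(-6\right) = - \frac{609}{2}$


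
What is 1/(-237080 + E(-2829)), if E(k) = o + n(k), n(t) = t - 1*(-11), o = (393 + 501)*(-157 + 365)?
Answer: -1/53946 ≈ -1.8537e-5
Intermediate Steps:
o = 185952 (o = 894*208 = 185952)
n(t) = 11 + t (n(t) = t + 11 = 11 + t)
E(k) = 185963 + k (E(k) = 185952 + (11 + k) = 185963 + k)
1/(-237080 + E(-2829)) = 1/(-237080 + (185963 - 2829)) = 1/(-237080 + 183134) = 1/(-53946) = -1/53946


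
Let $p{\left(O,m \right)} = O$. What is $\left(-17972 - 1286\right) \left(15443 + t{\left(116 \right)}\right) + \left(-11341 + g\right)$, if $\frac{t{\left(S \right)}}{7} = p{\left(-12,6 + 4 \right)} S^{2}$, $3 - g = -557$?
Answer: $21469982357$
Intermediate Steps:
$g = 560$ ($g = 3 - -557 = 3 + 557 = 560$)
$t{\left(S \right)} = - 84 S^{2}$ ($t{\left(S \right)} = 7 \left(- 12 S^{2}\right) = - 84 S^{2}$)
$\left(-17972 - 1286\right) \left(15443 + t{\left(116 \right)}\right) + \left(-11341 + g\right) = \left(-17972 - 1286\right) \left(15443 - 84 \cdot 116^{2}\right) + \left(-11341 + 560\right) = - 19258 \left(15443 - 1130304\right) - 10781 = \left(-19258\right) \left(-1114861\right) - 10781 = 21469993138 - 10781 = 21469982357$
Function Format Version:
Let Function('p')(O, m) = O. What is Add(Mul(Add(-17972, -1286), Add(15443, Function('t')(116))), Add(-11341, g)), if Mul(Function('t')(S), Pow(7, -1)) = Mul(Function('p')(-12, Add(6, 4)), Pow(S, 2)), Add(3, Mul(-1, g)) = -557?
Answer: 21469982357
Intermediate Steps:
g = 560 (g = Add(3, Mul(-1, -557)) = Add(3, 557) = 560)
Function('t')(S) = Mul(-84, Pow(S, 2)) (Function('t')(S) = Mul(7, Mul(-12, Pow(S, 2))) = Mul(-84, Pow(S, 2)))
Add(Mul(Add(-17972, -1286), Add(15443, Function('t')(116))), Add(-11341, g)) = Add(Mul(Add(-17972, -1286), Add(15443, Mul(-84, Pow(116, 2)))), Add(-11341, 560)) = Add(Mul(-19258, Add(15443, Mul(-84, 13456))), -10781) = Add(Mul(-19258, Add(15443, -1130304)), -10781) = Add(Mul(-19258, -1114861), -10781) = Add(21469993138, -10781) = 21469982357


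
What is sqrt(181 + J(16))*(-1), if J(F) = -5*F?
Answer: -sqrt(101) ≈ -10.050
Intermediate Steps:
sqrt(181 + J(16))*(-1) = sqrt(181 - 5*16)*(-1) = sqrt(181 - 80)*(-1) = sqrt(101)*(-1) = -sqrt(101)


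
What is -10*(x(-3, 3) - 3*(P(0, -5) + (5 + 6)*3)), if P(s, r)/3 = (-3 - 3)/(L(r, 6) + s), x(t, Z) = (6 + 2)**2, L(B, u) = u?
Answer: 260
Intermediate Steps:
x(t, Z) = 64 (x(t, Z) = 8**2 = 64)
P(s, r) = -18/(6 + s) (P(s, r) = 3*((-3 - 3)/(6 + s)) = 3*(-6/(6 + s)) = -18/(6 + s))
-10*(x(-3, 3) - 3*(P(0, -5) + (5 + 6)*3)) = -10*(64 - 3*(-18/(6 + 0) + (5 + 6)*3)) = -10*(64 - 3*(-18/6 + 11*3)) = -10*(64 - 3*(-18*1/6 + 33)) = -10*(64 - 3*(-3 + 33)) = -10*(64 - 3*30) = -10*(64 - 90) = -10*(-26) = 260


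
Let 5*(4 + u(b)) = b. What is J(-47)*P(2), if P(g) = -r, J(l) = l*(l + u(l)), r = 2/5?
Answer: -28388/25 ≈ -1135.5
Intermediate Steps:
u(b) = -4 + b/5
r = 2/5 (r = 2*(1/5) = 2/5 ≈ 0.40000)
J(l) = l*(-4 + 6*l/5) (J(l) = l*(l + (-4 + l/5)) = l*(-4 + 6*l/5))
P(g) = -2/5 (P(g) = -1*2/5 = -2/5)
J(-47)*P(2) = ((2/5)*(-47)*(-10 + 3*(-47)))*(-2/5) = ((2/5)*(-47)*(-10 - 141))*(-2/5) = ((2/5)*(-47)*(-151))*(-2/5) = (14194/5)*(-2/5) = -28388/25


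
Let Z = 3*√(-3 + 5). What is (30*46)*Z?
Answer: 4140*√2 ≈ 5854.8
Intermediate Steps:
Z = 3*√2 ≈ 4.2426
(30*46)*Z = (30*46)*(3*√2) = 1380*(3*√2) = 4140*√2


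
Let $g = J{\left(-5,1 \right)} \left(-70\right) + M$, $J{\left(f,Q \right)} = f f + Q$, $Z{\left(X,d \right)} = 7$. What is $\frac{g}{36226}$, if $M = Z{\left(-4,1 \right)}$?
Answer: $- \frac{1813}{36226} \approx -0.050047$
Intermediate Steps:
$J{\left(f,Q \right)} = Q + f^{2}$ ($J{\left(f,Q \right)} = f^{2} + Q = Q + f^{2}$)
$M = 7$
$g = -1813$ ($g = \left(1 + \left(-5\right)^{2}\right) \left(-70\right) + 7 = \left(1 + 25\right) \left(-70\right) + 7 = 26 \left(-70\right) + 7 = -1820 + 7 = -1813$)
$\frac{g}{36226} = - \frac{1813}{36226}$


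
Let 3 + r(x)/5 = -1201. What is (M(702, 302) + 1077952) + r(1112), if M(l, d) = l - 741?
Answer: 1071893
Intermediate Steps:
r(x) = -6020 (r(x) = -15 + 5*(-1201) = -15 - 6005 = -6020)
M(l, d) = -741 + l
(M(702, 302) + 1077952) + r(1112) = ((-741 + 702) + 1077952) - 6020 = (-39 + 1077952) - 6020 = 1077913 - 6020 = 1071893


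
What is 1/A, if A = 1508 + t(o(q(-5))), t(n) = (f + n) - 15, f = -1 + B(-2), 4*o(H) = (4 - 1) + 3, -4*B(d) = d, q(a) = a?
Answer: 1/1494 ≈ 0.00066934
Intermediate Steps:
B(d) = -d/4
o(H) = 3/2 (o(H) = ((4 - 1) + 3)/4 = (3 + 3)/4 = (1/4)*6 = 3/2)
f = -1/2 (f = -1 - 1/4*(-2) = -1 + 1/2 = -1/2 ≈ -0.50000)
t(n) = -31/2 + n (t(n) = (-1/2 + n) - 15 = -31/2 + n)
A = 1494 (A = 1508 + (-31/2 + 3/2) = 1508 - 14 = 1494)
1/A = 1/1494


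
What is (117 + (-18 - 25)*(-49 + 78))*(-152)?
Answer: 171760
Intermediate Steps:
(117 + (-18 - 25)*(-49 + 78))*(-152) = (117 - 43*29)*(-152) = (117 - 1247)*(-152) = -1130*(-152) = 171760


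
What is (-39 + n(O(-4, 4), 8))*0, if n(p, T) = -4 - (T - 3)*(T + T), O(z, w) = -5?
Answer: 0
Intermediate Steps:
n(p, T) = -4 - 2*T*(-3 + T) (n(p, T) = -4 - (-3 + T)*2*T = -4 - 2*T*(-3 + T))
(-39 + n(O(-4, 4), 8))*0 = (-39 + (-4 - 2*8² + 6*8))*0 = (-39 + (-4 - 2*64 + 48))*0 = (-39 + (-4 - 128 + 48))*0 = (-39 - 84)*0 = -123*0 = 0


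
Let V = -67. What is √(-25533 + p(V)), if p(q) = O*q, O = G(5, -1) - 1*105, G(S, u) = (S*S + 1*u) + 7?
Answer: 5*I*√823 ≈ 143.44*I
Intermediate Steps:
G(S, u) = 7 + u + S² (G(S, u) = (S² + u) + 7 = (u + S²) + 7 = 7 + u + S²)
O = -74 (O = (7 - 1 + 5²) - 1*105 = (7 - 1 + 25) - 105 = 31 - 105 = -74)
p(q) = -74*q
√(-25533 + p(V)) = √(-25533 - 74*(-67)) = √(-25533 + 4958) = √(-20575) = 5*I*√823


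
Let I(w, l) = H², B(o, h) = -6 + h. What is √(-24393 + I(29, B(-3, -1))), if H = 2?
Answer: 29*I*√29 ≈ 156.17*I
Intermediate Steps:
I(w, l) = 4 (I(w, l) = 2² = 4)
√(-24393 + I(29, B(-3, -1))) = √(-24393 + 4) = √(-24389) = 29*I*√29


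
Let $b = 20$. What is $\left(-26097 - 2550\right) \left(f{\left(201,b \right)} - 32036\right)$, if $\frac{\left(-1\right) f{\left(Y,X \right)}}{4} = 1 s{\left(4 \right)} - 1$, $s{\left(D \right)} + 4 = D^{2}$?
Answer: $918995760$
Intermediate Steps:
$s{\left(D \right)} = -4 + D^{2}$
$f{\left(Y,X \right)} = -44$ ($f{\left(Y,X \right)} = - 4 \left(1 \left(-4 + 4^{2}\right) - 1\right) = - 4 \left(1 \left(-4 + 16\right) - 1\right) = - 4 \left(1 \cdot 12 - 1\right) = - 4 \left(12 - 1\right) = \left(-4\right) 11 = -44$)
$\left(-26097 - 2550\right) \left(f{\left(201,b \right)} - 32036\right) = \left(-26097 - 2550\right) \left(-44 - 32036\right) = \left(-28647\right) \left(-32080\right) = 918995760$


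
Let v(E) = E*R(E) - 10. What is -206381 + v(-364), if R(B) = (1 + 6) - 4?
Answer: -207483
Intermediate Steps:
R(B) = 3 (R(B) = 7 - 4 = 3)
v(E) = -10 + 3*E (v(E) = E*3 - 10 = 3*E - 10 = -10 + 3*E)
-206381 + v(-364) = -206381 + (-10 + 3*(-364)) = -206381 + (-10 - 1092) = -206381 - 1102 = -207483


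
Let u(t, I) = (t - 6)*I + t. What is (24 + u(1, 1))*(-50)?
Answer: -1000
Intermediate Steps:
u(t, I) = t + I*(-6 + t) (u(t, I) = (-6 + t)*I + t = I*(-6 + t) + t = t + I*(-6 + t))
(24 + u(1, 1))*(-50) = (24 + (1 - 6*1 + 1*1))*(-50) = (24 + (1 - 6 + 1))*(-50) = (24 - 4)*(-50) = 20*(-50) = -1000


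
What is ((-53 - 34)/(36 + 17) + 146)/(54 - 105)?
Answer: -7651/2703 ≈ -2.8306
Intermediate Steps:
((-53 - 34)/(36 + 17) + 146)/(54 - 105) = (-87/53 + 146)/(-51) = -(-87*1/53 + 146)/51 = -(-87/53 + 146)/51 = -1/51*7651/53 = -7651/2703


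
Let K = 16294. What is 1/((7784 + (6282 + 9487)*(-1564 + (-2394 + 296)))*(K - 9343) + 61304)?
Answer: -1/401338820290 ≈ -2.4917e-12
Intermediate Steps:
1/((7784 + (6282 + 9487)*(-1564 + (-2394 + 296)))*(K - 9343) + 61304) = 1/((7784 + (6282 + 9487)*(-1564 + (-2394 + 296)))*(16294 - 9343) + 61304) = 1/((7784 + 15769*(-1564 - 2098))*6951 + 61304) = 1/((7784 + 15769*(-3662))*6951 + 61304) = 1/((7784 - 57746078)*6951 + 61304) = 1/(-57738294*6951 + 61304) = 1/(-401338881594 + 61304) = 1/(-401338820290) = -1/401338820290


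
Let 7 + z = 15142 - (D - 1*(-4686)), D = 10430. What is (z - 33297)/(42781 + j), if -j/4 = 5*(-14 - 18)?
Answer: -4754/6203 ≈ -0.76640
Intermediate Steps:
j = 640 (j = -20*(-14 - 18) = -20*(-32) = -4*(-160) = 640)
z = 19 (z = -7 + (15142 - (10430 - 1*(-4686))) = -7 + (15142 - (10430 + 4686)) = -7 + (15142 - 1*15116) = -7 + (15142 - 15116) = -7 + 26 = 19)
(z - 33297)/(42781 + j) = (19 - 33297)/(42781 + 640) = -33278/43421 = -33278*1/43421 = -4754/6203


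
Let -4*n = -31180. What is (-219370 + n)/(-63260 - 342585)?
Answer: 42315/81169 ≈ 0.52132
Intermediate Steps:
n = 7795 (n = -1/4*(-31180) = 7795)
(-219370 + n)/(-63260 - 342585) = (-219370 + 7795)/(-63260 - 342585) = -211575/(-405845) = -211575*(-1/405845) = 42315/81169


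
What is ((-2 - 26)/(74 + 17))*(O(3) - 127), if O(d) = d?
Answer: 496/13 ≈ 38.154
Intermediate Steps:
((-2 - 26)/(74 + 17))*(O(3) - 127) = ((-2 - 26)/(74 + 17))*(3 - 127) = -28/91*(-124) = -28*1/91*(-124) = -4/13*(-124) = 496/13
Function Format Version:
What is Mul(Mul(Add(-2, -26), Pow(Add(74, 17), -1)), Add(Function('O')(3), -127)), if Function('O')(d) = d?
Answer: Rational(496, 13) ≈ 38.154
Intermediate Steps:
Mul(Mul(Add(-2, -26), Pow(Add(74, 17), -1)), Add(Function('O')(3), -127)) = Mul(Mul(Add(-2, -26), Pow(Add(74, 17), -1)), Add(3, -127)) = Mul(Mul(-28, Pow(91, -1)), -124) = Mul(Mul(-28, Rational(1, 91)), -124) = Mul(Rational(-4, 13), -124) = Rational(496, 13)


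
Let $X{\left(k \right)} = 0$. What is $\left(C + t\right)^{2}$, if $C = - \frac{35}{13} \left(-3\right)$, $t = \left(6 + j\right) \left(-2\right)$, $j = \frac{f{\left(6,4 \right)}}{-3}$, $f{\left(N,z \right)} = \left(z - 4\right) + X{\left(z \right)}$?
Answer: $\frac{2601}{169} \approx 15.391$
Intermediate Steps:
$f{\left(N,z \right)} = -4 + z$ ($f{\left(N,z \right)} = \left(z - 4\right) + 0 = \left(-4 + z\right) + 0 = -4 + z$)
$j = 0$ ($j = \frac{-4 + 4}{-3} = 0 \left(- \frac{1}{3}\right) = 0$)
$t = -12$ ($t = \left(6 + 0\right) \left(-2\right) = 6 \left(-2\right) = -12$)
$C = \frac{105}{13}$ ($C = \left(-35\right) \frac{1}{13} \left(-3\right) = \left(- \frac{35}{13}\right) \left(-3\right) = \frac{105}{13} \approx 8.0769$)
$\left(C + t\right)^{2} = \left(\frac{105}{13} - 12\right)^{2} = \left(- \frac{51}{13}\right)^{2} = \frac{2601}{169}$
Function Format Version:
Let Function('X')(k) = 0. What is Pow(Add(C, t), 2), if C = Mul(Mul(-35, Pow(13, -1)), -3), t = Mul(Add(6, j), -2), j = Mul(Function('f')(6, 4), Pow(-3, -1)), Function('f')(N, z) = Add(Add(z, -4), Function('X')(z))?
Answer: Rational(2601, 169) ≈ 15.391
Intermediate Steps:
Function('f')(N, z) = Add(-4, z) (Function('f')(N, z) = Add(Add(z, -4), 0) = Add(Add(-4, z), 0) = Add(-4, z))
j = 0 (j = Mul(Add(-4, 4), Pow(-3, -1)) = Mul(0, Rational(-1, 3)) = 0)
t = -12 (t = Mul(Add(6, 0), -2) = Mul(6, -2) = -12)
C = Rational(105, 13) (C = Mul(Mul(-35, Rational(1, 13)), -3) = Mul(Rational(-35, 13), -3) = Rational(105, 13) ≈ 8.0769)
Pow(Add(C, t), 2) = Pow(Add(Rational(105, 13), -12), 2) = Pow(Rational(-51, 13), 2) = Rational(2601, 169)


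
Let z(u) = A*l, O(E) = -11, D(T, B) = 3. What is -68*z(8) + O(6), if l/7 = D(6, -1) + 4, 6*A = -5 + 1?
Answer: 6631/3 ≈ 2210.3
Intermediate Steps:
A = -⅔ (A = (-5 + 1)/6 = (⅙)*(-4) = -⅔ ≈ -0.66667)
l = 49 (l = 7*(3 + 4) = 7*7 = 49)
z(u) = -98/3 (z(u) = -⅔*49 = -98/3)
-68*z(8) + O(6) = -68*(-98/3) - 11 = 6664/3 - 11 = 6631/3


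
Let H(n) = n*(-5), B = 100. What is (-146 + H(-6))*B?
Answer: -11600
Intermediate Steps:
H(n) = -5*n
(-146 + H(-6))*B = (-146 - 5*(-6))*100 = (-146 + 30)*100 = -116*100 = -11600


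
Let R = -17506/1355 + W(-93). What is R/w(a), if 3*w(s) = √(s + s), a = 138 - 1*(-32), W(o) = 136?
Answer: 250161*√85/115175 ≈ 20.025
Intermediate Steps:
a = 170 (a = 138 + 32 = 170)
w(s) = √2*√s/3 (w(s) = √(s + s)/3 = √(2*s)/3 = (√2*√s)/3 = √2*√s/3)
R = 166774/1355 (R = -17506/1355 + 136 = 166774/1355 ≈ 123.08)
R/w(a) = 166774/(1355*((√2*√170/3))) = 166774/(1355*((2*√85/3))) = 166774*(3*√85/170)/1355 = 250161*√85/115175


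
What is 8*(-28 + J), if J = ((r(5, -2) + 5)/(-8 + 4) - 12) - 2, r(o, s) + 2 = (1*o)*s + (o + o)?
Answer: -342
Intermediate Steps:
r(o, s) = -2 + 2*o + o*s (r(o, s) = -2 + ((1*o)*s + (o + o)) = -2 + (o*s + 2*o) = -2 + (2*o + o*s) = -2 + 2*o + o*s)
J = -59/4 (J = (((-2 + 2*5 + 5*(-2)) + 5)/(-8 + 4) - 12) - 2 = (((-2 + 10 - 10) + 5)/(-4) - 12) - 2 = ((-2 + 5)*(-1/4) - 12) - 2 = (3*(-1/4) - 12) - 2 = (-3/4 - 12) - 2 = -51/4 - 2 = -59/4 ≈ -14.750)
8*(-28 + J) = 8*(-28 - 59/4) = 8*(-171/4) = -342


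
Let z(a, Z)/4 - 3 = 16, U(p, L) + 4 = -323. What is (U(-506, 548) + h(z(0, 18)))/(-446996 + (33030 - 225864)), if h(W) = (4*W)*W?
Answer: -22777/639830 ≈ -0.035599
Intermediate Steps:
U(p, L) = -327 (U(p, L) = -4 - 323 = -327)
z(a, Z) = 76 (z(a, Z) = 12 + 4*16 = 12 + 64 = 76)
h(W) = 4*W**2
(U(-506, 548) + h(z(0, 18)))/(-446996 + (33030 - 225864)) = (-327 + 4*76**2)/(-446996 + (33030 - 225864)) = (-327 + 4*5776)/(-446996 - 192834) = (-327 + 23104)/(-639830) = 22777*(-1/639830) = -22777/639830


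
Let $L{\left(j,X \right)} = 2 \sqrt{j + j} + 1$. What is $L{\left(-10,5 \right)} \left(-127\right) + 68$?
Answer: $-59 - 508 i \sqrt{5} \approx -59.0 - 1135.9 i$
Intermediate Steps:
$L{\left(j,X \right)} = 1 + 2 \sqrt{2} \sqrt{j}$ ($L{\left(j,X \right)} = 2 \sqrt{2 j} + 1 = 2 \sqrt{2} \sqrt{j} + 1 = 1 + 2 \sqrt{2} \sqrt{j}$)
$L{\left(-10,5 \right)} \left(-127\right) + 68 = \left(1 + 2 \sqrt{2} \sqrt{-10}\right) \left(-127\right) + 68 = \left(1 + 2 \sqrt{2} i \sqrt{10}\right) \left(-127\right) + 68 = \left(1 + 4 i \sqrt{5}\right) \left(-127\right) + 68 = \left(-127 - 508 i \sqrt{5}\right) + 68 = -59 - 508 i \sqrt{5}$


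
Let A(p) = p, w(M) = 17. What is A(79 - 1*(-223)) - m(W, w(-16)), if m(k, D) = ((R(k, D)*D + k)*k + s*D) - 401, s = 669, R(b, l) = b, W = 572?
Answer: -5899982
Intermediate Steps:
m(k, D) = -401 + 669*D + k*(k + D*k) (m(k, D) = ((k*D + k)*k + 669*D) - 401 = ((D*k + k)*k + 669*D) - 401 = ((k + D*k)*k + 669*D) - 401 = (k*(k + D*k) + 669*D) - 401 = (669*D + k*(k + D*k)) - 401 = -401 + 669*D + k*(k + D*k))
A(79 - 1*(-223)) - m(W, w(-16)) = (79 - 1*(-223)) - (-401 + 572² + 669*17 + 17*572²) = (79 + 223) - (-401 + 327184 + 11373 + 17*327184) = 302 - (-401 + 327184 + 11373 + 5562128) = 302 - 1*5900284 = 302 - 5900284 = -5899982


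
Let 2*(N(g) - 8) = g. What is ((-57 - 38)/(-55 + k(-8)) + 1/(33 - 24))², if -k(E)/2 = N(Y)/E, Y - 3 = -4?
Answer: 2111209/585225 ≈ 3.6075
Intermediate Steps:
Y = -1 (Y = 3 - 4 = -1)
N(g) = 8 + g/2
k(E) = -15/E (k(E) = -2*(8 + (½)*(-1))/E = -2*(8 - ½)/E = -15/E)
((-57 - 38)/(-55 + k(-8)) + 1/(33 - 24))² = ((-57 - 38)/(-55 - 15/(-8)) + 1/(33 - 24))² = (-95/(-55 - 15*(-⅛)) + 1/9)² = (-95/(-55 + 15/8) + ⅑)² = (-95/(-425/8) + ⅑)² = (-95*(-8/425) + ⅑)² = (152/85 + ⅑)² = (1453/765)² = 2111209/585225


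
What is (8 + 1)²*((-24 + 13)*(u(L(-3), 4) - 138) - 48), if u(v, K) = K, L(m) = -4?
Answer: 115506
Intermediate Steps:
(8 + 1)²*((-24 + 13)*(u(L(-3), 4) - 138) - 48) = (8 + 1)²*((-24 + 13)*(4 - 138) - 48) = 9²*(-11*(-134) - 48) = 81*(1474 - 48) = 81*1426 = 115506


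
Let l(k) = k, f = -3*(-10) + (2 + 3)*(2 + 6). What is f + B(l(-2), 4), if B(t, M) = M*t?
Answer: 62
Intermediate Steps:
f = 70 (f = 30 + 5*8 = 30 + 40 = 70)
f + B(l(-2), 4) = 70 + 4*(-2) = 70 - 8 = 62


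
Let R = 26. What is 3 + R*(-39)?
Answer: -1011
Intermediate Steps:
3 + R*(-39) = 3 + 26*(-39) = 3 - 1014 = -1011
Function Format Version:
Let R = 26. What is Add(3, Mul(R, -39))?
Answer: -1011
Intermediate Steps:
Add(3, Mul(R, -39)) = Add(3, Mul(26, -39)) = Add(3, -1014) = -1011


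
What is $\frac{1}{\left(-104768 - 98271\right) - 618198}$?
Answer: $- \frac{1}{821237} \approx -1.2177 \cdot 10^{-6}$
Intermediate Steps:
$\frac{1}{\left(-104768 - 98271\right) - 618198} = \frac{1}{-203039 - 618198} = \frac{1}{-821237} = - \frac{1}{821237}$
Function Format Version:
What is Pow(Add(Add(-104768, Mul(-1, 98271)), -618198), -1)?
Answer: Rational(-1, 821237) ≈ -1.2177e-6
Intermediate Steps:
Pow(Add(Add(-104768, Mul(-1, 98271)), -618198), -1) = Pow(Add(Add(-104768, -98271), -618198), -1) = Pow(Add(-203039, -618198), -1) = Pow(-821237, -1) = Rational(-1, 821237)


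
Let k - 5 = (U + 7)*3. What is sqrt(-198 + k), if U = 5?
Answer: I*sqrt(157) ≈ 12.53*I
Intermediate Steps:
k = 41 (k = 5 + (5 + 7)*3 = 5 + 12*3 = 5 + 36 = 41)
sqrt(-198 + k) = sqrt(-198 + 41) = sqrt(-157) = I*sqrt(157)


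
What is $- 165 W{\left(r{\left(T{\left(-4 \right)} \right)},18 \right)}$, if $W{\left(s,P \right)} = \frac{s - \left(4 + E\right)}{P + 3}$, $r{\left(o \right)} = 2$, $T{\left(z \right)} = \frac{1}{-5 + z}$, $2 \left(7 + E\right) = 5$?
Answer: $- \frac{275}{14} \approx -19.643$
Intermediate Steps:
$E = - \frac{9}{2}$ ($E = -7 + \frac{1}{2} \cdot 5 = -7 + \frac{5}{2} = - \frac{9}{2} \approx -4.5$)
$W{\left(s,P \right)} = \frac{\frac{1}{2} + s}{3 + P}$ ($W{\left(s,P \right)} = \frac{s - - \frac{1}{2}}{P + 3} = \frac{s + \left(-4 + \frac{9}{2}\right)}{3 + P} = \frac{s + \frac{1}{2}}{3 + P} = \frac{\frac{1}{2} + s}{3 + P}$)
$- 165 W{\left(r{\left(T{\left(-4 \right)} \right)},18 \right)} = - 165 \frac{\frac{1}{2} + 2}{3 + 18} = - 165 \cdot \frac{1}{21} \cdot \frac{5}{2} = \left(-165\right) \frac{5}{42} = - \frac{275}{14}$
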